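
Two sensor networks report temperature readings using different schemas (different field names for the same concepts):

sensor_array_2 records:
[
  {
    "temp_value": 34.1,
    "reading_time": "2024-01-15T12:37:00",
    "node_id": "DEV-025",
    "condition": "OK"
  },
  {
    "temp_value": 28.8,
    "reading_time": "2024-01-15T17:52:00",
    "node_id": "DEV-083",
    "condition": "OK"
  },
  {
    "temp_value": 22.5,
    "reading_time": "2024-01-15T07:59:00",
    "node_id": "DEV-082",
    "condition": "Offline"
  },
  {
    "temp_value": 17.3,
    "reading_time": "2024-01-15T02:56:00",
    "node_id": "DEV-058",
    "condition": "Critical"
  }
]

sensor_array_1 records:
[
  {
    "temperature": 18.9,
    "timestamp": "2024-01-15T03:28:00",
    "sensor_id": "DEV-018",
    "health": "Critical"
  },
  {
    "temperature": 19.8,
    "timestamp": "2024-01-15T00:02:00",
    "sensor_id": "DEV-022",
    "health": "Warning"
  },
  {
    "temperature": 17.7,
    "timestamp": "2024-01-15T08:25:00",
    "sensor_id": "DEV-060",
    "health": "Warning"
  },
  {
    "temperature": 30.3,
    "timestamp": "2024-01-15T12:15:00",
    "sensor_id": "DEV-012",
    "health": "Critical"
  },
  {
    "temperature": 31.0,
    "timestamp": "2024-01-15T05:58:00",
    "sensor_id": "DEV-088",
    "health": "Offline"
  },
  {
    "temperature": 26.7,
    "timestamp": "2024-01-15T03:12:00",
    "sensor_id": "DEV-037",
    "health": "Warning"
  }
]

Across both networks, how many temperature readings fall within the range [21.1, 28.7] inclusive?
2

Schema mapping: "temp_value" (sensor_array_2) = "temperature" (sensor_array_1) = temperature

Readings in [21.1, 28.7] from sensor_array_2: 1
Readings in [21.1, 28.7] from sensor_array_1: 1

Total count: 1 + 1 = 2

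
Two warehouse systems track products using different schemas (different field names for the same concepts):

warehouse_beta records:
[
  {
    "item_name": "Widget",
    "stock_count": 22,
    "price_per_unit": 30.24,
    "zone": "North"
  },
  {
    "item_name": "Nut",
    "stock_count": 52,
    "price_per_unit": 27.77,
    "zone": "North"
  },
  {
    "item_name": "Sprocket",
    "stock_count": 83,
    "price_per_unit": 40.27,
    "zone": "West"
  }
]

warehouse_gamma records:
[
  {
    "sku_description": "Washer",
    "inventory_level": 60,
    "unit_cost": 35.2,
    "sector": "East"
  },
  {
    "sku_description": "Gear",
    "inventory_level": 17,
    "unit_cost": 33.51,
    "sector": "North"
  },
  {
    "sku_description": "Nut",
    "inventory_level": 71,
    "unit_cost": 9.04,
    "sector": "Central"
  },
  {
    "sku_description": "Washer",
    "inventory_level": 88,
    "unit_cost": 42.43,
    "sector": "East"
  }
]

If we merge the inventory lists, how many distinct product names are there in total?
5

Schema mapping: "item_name" (warehouse_beta) = "sku_description" (warehouse_gamma) = product name

Products in warehouse_beta: ['Nut', 'Sprocket', 'Widget']
Products in warehouse_gamma: ['Gear', 'Nut', 'Washer']

Union (unique products): ['Gear', 'Nut', 'Sprocket', 'Washer', 'Widget']
Count: 5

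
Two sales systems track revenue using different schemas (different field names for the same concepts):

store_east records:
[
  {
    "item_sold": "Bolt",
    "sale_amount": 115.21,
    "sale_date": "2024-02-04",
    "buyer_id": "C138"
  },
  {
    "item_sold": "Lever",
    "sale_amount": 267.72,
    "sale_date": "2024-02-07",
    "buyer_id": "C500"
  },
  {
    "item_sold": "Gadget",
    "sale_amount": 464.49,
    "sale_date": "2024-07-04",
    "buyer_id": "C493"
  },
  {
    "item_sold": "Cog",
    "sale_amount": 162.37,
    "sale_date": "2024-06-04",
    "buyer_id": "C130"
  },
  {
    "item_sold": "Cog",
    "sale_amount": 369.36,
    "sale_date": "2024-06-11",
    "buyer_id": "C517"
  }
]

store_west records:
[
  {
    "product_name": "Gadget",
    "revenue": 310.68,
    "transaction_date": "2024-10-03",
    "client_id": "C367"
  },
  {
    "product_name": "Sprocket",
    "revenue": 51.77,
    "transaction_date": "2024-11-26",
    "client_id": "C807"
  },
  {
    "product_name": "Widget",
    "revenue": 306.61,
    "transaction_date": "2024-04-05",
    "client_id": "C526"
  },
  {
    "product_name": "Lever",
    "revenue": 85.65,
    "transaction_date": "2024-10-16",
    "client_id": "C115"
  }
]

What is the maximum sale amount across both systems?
464.49

Reconcile: "sale_amount" (store_east) = "revenue" (store_west) = sale amount

Maximum in store_east: 464.49
Maximum in store_west: 310.68

Overall maximum: max(464.49, 310.68) = 464.49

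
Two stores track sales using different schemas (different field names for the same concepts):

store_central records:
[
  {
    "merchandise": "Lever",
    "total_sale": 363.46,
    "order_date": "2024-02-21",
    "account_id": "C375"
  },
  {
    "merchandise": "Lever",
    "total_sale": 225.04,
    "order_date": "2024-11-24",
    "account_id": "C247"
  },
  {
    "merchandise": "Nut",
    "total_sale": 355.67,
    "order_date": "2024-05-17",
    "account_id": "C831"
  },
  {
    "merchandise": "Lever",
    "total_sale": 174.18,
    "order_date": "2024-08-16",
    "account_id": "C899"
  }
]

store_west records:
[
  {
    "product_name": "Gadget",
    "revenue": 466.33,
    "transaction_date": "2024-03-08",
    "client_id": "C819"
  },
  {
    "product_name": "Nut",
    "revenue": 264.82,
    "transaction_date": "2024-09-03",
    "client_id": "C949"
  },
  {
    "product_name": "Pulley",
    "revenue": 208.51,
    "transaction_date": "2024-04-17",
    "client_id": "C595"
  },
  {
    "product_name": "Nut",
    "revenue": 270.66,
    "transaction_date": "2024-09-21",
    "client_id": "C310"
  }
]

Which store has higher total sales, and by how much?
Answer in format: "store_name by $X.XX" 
store_west by $91.97

Schema mapping: "total_sale" (store_central) = "revenue" (store_west) = sale amount

Total for store_central: 1118.35
Total for store_west: 1210.32

Difference: |1118.35 - 1210.32| = 91.97
store_west has higher sales by $91.97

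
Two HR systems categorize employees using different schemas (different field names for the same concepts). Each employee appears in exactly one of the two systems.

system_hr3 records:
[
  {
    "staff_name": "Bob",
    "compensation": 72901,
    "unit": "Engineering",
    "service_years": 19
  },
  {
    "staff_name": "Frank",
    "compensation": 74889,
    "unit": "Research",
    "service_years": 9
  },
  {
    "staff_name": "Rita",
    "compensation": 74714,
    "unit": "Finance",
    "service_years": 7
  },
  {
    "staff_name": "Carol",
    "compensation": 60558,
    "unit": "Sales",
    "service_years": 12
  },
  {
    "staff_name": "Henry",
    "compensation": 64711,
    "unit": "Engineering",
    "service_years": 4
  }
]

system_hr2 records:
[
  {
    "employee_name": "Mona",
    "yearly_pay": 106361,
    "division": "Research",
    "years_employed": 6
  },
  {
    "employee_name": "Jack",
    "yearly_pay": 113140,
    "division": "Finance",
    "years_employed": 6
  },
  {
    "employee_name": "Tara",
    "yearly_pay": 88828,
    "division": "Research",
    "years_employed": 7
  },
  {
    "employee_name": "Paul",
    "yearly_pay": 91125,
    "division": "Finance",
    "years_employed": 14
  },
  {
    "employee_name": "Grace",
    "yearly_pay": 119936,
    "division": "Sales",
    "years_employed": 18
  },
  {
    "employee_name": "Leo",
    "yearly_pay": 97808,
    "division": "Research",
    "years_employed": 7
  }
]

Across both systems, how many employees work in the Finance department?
3

Schema mapping: "unit" (system_hr3) = "division" (system_hr2) = department

Finance employees in system_hr3: 1
Finance employees in system_hr2: 2

Total in Finance: 1 + 2 = 3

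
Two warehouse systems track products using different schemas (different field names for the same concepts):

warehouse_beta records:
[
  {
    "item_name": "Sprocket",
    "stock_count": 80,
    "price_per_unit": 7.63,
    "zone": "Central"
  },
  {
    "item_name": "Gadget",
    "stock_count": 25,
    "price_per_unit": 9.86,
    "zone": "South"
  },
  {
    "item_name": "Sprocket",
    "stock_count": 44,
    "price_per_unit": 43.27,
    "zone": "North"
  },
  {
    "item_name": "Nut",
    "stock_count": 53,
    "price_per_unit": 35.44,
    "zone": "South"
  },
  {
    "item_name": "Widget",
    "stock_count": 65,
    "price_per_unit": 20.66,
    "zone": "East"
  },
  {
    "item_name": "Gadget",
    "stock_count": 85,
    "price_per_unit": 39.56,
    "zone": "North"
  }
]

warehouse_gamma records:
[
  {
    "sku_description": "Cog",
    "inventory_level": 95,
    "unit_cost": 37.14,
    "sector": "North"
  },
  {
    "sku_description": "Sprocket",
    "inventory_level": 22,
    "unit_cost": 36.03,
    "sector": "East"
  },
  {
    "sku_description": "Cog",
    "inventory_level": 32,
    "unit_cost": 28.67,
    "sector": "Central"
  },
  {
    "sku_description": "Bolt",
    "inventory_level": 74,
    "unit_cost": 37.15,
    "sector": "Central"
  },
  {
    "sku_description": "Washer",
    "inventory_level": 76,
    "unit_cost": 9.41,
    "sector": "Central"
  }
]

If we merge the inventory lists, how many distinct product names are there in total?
7

Schema mapping: "item_name" (warehouse_beta) = "sku_description" (warehouse_gamma) = product name

Products in warehouse_beta: ['Gadget', 'Nut', 'Sprocket', 'Widget']
Products in warehouse_gamma: ['Bolt', 'Cog', 'Sprocket', 'Washer']

Union (unique products): ['Bolt', 'Cog', 'Gadget', 'Nut', 'Sprocket', 'Washer', 'Widget']
Count: 7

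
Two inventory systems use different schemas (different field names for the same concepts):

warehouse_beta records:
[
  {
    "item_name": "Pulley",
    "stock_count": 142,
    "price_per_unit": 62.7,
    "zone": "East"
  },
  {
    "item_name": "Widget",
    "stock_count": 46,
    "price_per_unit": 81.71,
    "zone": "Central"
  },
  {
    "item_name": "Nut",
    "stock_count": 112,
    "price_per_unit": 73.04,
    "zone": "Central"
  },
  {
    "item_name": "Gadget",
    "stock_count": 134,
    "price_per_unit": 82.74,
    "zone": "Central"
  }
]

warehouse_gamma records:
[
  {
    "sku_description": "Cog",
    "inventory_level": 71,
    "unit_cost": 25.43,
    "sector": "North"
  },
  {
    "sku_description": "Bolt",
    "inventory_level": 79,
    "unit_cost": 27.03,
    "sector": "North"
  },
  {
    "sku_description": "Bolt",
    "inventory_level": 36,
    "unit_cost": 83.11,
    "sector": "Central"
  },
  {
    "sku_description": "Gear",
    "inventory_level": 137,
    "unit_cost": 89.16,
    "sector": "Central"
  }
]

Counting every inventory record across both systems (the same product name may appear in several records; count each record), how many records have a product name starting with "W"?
1

Schema mapping: "item_name" (warehouse_beta) = "sku_description" (warehouse_gamma) = product name

Records with product name starting with "W" in warehouse_beta: 1
Records with product name starting with "W" in warehouse_gamma: 0

Total: 1 + 0 = 1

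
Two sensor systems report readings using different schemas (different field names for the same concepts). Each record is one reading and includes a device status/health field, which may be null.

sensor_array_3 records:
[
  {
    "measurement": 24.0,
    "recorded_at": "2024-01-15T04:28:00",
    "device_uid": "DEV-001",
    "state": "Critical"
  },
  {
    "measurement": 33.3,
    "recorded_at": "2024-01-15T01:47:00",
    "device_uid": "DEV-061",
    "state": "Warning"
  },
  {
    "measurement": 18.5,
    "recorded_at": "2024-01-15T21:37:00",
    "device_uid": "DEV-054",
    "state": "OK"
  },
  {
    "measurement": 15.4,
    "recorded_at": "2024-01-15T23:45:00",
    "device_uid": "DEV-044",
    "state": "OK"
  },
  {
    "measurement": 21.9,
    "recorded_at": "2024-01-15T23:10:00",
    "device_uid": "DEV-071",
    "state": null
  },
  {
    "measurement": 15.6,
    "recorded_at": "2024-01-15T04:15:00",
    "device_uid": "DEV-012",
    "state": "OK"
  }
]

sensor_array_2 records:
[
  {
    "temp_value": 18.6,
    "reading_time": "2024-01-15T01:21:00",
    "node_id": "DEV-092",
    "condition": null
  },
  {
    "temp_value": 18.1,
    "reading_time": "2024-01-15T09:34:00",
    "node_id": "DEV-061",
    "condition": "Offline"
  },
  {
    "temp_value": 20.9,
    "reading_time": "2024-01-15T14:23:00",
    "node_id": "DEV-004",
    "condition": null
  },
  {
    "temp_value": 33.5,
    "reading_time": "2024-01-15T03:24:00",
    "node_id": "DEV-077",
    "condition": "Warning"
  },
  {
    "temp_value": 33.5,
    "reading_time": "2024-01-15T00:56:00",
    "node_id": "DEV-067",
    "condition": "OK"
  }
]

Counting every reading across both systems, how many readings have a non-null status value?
8

Schema mapping: "state" (sensor_array_3) = "condition" (sensor_array_2) = status

Non-null in sensor_array_3: 5
Non-null in sensor_array_2: 3

Total non-null: 5 + 3 = 8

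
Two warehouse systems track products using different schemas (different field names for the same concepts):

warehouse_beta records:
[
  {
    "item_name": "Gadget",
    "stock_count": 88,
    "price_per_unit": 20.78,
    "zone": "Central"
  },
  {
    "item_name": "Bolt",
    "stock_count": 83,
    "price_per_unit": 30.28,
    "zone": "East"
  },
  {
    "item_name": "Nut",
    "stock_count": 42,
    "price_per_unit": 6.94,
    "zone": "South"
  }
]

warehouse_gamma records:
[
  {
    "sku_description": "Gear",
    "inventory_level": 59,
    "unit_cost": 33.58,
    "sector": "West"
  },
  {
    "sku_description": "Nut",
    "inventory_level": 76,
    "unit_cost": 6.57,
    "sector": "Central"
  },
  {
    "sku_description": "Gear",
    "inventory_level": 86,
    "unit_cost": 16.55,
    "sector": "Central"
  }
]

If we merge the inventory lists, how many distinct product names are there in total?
4

Schema mapping: "item_name" (warehouse_beta) = "sku_description" (warehouse_gamma) = product name

Products in warehouse_beta: ['Bolt', 'Gadget', 'Nut']
Products in warehouse_gamma: ['Gear', 'Nut']

Union (unique products): ['Bolt', 'Gadget', 'Gear', 'Nut']
Count: 4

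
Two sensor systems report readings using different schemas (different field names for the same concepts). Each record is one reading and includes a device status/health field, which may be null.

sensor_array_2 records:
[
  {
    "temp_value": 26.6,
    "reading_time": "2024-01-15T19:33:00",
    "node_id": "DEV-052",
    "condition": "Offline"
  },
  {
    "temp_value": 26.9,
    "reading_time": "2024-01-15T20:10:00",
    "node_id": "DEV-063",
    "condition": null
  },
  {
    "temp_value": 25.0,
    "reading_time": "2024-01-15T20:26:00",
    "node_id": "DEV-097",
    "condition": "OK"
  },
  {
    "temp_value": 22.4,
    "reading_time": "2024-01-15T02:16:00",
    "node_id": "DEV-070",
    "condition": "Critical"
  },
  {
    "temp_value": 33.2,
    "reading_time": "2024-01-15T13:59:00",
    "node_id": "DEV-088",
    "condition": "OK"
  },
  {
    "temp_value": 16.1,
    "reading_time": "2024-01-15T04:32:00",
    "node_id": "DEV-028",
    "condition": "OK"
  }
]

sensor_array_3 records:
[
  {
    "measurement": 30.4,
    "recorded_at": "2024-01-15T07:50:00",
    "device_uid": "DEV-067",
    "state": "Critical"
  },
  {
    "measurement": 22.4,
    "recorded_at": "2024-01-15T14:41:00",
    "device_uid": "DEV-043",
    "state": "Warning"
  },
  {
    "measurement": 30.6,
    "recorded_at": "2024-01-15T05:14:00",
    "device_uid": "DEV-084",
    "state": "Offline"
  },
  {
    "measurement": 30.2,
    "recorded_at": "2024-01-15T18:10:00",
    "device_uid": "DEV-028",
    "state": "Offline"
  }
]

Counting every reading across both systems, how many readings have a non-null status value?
9

Schema mapping: "condition" (sensor_array_2) = "state" (sensor_array_3) = status

Non-null in sensor_array_2: 5
Non-null in sensor_array_3: 4

Total non-null: 5 + 4 = 9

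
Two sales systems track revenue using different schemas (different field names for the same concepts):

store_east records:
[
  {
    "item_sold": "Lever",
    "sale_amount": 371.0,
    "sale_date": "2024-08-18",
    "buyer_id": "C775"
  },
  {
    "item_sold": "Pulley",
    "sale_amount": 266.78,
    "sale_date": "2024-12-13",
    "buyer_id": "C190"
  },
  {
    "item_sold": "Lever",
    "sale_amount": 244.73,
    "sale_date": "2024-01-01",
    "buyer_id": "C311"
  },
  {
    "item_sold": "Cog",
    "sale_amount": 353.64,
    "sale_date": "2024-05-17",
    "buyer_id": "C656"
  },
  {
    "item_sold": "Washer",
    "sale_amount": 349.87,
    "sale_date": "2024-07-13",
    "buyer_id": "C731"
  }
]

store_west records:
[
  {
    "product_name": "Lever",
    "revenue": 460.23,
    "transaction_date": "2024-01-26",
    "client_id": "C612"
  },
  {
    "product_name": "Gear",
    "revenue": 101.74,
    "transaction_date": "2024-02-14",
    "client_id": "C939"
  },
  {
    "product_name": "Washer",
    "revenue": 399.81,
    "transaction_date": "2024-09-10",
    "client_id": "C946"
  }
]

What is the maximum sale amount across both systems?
460.23

Reconcile: "sale_amount" (store_east) = "revenue" (store_west) = sale amount

Maximum in store_east: 371.0
Maximum in store_west: 460.23

Overall maximum: max(371.0, 460.23) = 460.23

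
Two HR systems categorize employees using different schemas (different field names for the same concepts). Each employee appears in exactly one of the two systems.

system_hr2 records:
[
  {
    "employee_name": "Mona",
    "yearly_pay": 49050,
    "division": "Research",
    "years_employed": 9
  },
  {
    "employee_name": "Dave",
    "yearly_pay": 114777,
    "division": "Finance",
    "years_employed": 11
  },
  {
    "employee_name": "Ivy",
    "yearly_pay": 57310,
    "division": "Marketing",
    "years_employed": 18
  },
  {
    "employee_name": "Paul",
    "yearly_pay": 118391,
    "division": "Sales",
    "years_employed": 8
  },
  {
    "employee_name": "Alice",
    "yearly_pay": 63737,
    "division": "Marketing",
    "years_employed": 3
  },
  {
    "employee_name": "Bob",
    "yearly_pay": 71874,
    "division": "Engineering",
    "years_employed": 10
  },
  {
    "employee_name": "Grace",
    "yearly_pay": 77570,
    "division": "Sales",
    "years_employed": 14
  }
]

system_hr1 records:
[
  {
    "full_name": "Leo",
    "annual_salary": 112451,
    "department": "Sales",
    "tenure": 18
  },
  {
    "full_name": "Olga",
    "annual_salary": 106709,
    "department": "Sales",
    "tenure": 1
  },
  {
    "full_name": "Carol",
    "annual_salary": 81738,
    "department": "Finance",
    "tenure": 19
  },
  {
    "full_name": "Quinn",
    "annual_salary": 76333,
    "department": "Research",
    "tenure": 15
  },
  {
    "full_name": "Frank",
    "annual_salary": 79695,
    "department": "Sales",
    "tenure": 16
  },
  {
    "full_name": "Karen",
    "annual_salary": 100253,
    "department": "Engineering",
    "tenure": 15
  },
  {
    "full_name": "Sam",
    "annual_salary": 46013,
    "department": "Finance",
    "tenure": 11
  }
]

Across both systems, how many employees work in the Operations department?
0

Schema mapping: "division" (system_hr2) = "department" (system_hr1) = department

Operations employees in system_hr2: 0
Operations employees in system_hr1: 0

Total in Operations: 0 + 0 = 0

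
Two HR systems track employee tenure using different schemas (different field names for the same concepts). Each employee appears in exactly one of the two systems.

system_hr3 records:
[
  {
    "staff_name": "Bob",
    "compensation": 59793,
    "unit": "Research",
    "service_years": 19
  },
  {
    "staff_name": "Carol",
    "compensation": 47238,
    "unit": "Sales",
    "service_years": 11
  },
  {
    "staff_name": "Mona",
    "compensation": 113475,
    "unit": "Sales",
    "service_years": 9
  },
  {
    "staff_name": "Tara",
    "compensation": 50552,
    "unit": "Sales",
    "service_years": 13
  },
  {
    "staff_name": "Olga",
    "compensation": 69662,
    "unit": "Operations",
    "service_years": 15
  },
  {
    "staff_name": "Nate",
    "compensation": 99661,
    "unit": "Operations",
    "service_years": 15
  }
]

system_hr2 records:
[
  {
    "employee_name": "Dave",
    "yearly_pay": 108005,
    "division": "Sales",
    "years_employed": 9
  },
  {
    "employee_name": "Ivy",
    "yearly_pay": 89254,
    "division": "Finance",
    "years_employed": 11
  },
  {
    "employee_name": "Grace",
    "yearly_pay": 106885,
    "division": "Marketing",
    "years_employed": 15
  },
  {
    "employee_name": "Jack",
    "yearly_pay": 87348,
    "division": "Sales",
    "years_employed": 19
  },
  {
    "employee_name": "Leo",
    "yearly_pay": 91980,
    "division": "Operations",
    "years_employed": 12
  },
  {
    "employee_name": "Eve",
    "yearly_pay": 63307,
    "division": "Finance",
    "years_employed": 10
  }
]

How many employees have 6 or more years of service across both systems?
12

Reconcile schemas: "service_years" (system_hr3) = "years_employed" (system_hr2) = years of service

From system_hr3: 6 employees with >= 6 years
From system_hr2: 6 employees with >= 6 years

Total: 6 + 6 = 12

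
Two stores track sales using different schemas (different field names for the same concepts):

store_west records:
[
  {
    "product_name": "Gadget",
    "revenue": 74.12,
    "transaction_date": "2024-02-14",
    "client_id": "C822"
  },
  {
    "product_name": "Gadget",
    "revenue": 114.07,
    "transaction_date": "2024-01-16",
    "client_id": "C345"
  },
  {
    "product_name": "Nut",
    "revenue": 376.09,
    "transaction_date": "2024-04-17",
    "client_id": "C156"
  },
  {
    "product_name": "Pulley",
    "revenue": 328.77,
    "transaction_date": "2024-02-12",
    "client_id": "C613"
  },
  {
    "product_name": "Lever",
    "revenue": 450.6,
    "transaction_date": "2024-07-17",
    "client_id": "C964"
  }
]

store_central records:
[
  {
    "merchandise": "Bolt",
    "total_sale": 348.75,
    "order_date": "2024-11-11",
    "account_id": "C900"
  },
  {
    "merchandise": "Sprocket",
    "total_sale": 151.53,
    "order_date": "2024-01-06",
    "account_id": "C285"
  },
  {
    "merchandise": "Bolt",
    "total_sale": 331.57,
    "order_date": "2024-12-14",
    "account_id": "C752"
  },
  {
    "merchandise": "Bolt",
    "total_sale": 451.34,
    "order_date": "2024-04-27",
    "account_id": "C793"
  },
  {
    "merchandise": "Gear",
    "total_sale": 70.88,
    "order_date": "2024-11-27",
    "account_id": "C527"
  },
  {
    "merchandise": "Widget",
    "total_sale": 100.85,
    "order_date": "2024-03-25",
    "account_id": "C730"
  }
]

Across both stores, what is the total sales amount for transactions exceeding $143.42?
2438.65

Schema mapping: "revenue" (store_west) = "total_sale" (store_central) = sale amount

Sum of sales > $143.42 in store_west: 1155.46
Sum of sales > $143.42 in store_central: 1283.19

Total: 1155.46 + 1283.19 = 2438.65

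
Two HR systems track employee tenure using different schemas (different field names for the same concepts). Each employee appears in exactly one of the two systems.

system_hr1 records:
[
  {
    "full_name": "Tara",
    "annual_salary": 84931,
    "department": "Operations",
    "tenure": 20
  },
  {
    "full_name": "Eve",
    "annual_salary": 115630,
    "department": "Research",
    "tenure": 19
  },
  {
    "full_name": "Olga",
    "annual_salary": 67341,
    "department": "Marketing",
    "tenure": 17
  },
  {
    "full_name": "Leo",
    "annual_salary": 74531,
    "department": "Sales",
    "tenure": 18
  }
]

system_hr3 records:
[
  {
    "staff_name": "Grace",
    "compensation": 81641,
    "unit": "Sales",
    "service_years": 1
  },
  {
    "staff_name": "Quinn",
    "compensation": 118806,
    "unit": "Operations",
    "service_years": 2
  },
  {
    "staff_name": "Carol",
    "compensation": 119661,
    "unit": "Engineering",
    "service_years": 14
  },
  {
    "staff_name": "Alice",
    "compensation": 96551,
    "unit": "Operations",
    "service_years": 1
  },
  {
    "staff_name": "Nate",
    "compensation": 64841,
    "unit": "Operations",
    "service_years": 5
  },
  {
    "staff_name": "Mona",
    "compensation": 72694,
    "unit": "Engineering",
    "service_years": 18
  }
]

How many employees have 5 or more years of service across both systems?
7

Reconcile schemas: "tenure" (system_hr1) = "service_years" (system_hr3) = years of service

From system_hr1: 4 employees with >= 5 years
From system_hr3: 3 employees with >= 5 years

Total: 4 + 3 = 7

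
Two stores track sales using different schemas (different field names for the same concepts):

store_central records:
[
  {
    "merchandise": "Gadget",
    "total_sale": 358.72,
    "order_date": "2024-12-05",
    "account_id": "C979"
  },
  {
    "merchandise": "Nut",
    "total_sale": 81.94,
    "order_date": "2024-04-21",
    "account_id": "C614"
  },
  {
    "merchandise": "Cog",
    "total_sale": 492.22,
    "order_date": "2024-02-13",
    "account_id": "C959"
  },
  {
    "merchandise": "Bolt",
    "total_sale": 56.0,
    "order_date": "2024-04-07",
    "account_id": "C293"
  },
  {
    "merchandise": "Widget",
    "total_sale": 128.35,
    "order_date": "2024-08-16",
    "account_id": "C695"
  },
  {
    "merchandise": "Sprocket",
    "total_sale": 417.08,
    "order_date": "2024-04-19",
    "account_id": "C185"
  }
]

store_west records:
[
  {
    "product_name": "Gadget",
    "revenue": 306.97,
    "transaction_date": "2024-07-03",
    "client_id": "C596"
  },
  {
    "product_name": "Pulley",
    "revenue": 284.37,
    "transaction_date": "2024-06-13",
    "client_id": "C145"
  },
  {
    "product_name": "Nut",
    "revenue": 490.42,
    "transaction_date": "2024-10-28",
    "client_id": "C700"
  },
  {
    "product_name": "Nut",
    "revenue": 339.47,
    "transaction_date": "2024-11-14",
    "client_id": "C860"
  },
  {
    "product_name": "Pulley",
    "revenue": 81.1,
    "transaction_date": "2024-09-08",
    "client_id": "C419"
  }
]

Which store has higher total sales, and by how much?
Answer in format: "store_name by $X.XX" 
store_central by $31.98

Schema mapping: "total_sale" (store_central) = "revenue" (store_west) = sale amount

Total for store_central: 1534.31
Total for store_west: 1502.33

Difference: |1534.31 - 1502.33| = 31.98
store_central has higher sales by $31.98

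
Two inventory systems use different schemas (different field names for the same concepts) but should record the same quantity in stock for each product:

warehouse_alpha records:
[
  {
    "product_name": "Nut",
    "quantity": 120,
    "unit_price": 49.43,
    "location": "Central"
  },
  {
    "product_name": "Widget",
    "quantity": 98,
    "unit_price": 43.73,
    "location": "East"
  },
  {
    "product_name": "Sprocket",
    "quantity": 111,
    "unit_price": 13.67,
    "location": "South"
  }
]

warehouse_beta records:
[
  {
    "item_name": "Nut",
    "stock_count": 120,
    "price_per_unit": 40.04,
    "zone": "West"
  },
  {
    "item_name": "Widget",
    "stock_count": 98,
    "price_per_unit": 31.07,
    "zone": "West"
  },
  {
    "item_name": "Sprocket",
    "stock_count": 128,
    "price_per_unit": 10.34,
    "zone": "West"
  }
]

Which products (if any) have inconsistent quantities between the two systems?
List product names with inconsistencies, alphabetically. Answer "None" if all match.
Sprocket

Schema mappings:
- "product_name" (warehouse_alpha) = "item_name" (warehouse_beta) = product name
- "quantity" (warehouse_alpha) = "stock_count" (warehouse_beta) = quantity

Comparison:
  Nut: 120 vs 120 - MATCH
  Widget: 98 vs 98 - MATCH
  Sprocket: 111 vs 128 - MISMATCH

Products with inconsistencies: Sprocket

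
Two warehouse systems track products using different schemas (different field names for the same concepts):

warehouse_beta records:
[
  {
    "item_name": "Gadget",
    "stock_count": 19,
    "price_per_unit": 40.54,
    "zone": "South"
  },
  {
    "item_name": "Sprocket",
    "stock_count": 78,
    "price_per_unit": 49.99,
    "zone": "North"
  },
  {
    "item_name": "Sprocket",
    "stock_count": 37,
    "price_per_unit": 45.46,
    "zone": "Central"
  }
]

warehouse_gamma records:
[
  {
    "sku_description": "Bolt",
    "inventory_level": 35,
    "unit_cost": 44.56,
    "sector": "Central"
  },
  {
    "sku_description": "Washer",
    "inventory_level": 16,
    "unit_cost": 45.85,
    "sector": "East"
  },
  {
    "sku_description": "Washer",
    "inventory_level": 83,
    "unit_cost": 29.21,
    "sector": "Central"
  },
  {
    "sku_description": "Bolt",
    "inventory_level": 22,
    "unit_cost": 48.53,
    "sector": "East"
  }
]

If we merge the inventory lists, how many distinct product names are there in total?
4

Schema mapping: "item_name" (warehouse_beta) = "sku_description" (warehouse_gamma) = product name

Products in warehouse_beta: ['Gadget', 'Sprocket']
Products in warehouse_gamma: ['Bolt', 'Washer']

Union (unique products): ['Bolt', 'Gadget', 'Sprocket', 'Washer']
Count: 4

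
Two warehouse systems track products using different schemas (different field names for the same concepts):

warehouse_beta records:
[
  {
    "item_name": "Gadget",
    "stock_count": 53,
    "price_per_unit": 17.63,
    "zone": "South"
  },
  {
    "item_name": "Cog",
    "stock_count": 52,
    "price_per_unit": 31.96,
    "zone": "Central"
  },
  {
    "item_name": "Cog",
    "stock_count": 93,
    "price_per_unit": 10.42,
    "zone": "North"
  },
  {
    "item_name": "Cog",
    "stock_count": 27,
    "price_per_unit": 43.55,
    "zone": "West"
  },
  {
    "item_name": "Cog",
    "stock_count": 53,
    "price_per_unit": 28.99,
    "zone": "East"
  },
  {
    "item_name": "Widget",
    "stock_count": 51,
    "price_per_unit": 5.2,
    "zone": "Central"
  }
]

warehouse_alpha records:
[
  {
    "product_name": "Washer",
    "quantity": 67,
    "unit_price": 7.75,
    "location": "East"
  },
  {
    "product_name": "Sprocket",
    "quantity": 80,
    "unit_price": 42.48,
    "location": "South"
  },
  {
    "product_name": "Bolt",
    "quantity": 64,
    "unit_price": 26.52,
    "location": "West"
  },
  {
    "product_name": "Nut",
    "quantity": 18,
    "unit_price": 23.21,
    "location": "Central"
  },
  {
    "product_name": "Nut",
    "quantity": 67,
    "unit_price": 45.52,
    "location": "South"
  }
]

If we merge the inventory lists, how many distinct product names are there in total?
7

Schema mapping: "item_name" (warehouse_beta) = "product_name" (warehouse_alpha) = product name

Products in warehouse_beta: ['Cog', 'Gadget', 'Widget']
Products in warehouse_alpha: ['Bolt', 'Nut', 'Sprocket', 'Washer']

Union (unique products): ['Bolt', 'Cog', 'Gadget', 'Nut', 'Sprocket', 'Washer', 'Widget']
Count: 7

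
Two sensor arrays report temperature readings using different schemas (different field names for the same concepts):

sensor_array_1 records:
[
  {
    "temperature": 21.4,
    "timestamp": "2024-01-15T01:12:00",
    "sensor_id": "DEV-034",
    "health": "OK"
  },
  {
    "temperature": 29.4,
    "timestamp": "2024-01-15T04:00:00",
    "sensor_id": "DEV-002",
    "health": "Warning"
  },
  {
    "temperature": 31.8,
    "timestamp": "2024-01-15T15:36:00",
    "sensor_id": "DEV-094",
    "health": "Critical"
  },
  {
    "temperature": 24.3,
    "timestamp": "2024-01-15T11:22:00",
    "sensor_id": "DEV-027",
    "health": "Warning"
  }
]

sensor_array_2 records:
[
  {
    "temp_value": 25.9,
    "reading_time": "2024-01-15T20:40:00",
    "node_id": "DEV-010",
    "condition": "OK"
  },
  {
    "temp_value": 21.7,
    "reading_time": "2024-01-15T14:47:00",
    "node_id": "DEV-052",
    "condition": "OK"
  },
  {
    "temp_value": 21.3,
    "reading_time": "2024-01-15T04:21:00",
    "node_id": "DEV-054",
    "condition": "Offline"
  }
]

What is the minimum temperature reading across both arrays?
21.3

Schema mapping: "temperature" (sensor_array_1) = "temp_value" (sensor_array_2) = temperature reading

Minimum in sensor_array_1: 21.4
Minimum in sensor_array_2: 21.3

Overall minimum: min(21.4, 21.3) = 21.3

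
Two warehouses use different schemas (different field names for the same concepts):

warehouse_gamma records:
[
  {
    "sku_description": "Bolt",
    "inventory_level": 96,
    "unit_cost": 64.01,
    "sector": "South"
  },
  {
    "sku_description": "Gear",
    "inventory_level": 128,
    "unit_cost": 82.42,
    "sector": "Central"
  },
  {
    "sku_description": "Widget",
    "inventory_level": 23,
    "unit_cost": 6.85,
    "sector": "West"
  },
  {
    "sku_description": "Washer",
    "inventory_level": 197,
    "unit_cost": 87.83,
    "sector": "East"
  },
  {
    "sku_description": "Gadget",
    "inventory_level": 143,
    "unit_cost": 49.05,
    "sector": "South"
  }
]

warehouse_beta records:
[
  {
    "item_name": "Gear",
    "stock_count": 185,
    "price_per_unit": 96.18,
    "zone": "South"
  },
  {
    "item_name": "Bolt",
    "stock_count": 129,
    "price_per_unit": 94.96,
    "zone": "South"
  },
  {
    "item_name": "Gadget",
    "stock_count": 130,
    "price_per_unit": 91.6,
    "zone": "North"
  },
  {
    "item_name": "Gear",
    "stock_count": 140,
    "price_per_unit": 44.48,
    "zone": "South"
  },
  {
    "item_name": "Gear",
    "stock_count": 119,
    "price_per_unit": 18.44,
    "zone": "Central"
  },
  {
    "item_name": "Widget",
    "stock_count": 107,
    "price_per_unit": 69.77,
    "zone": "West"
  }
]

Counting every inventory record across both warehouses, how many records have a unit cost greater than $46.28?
8

Schema mapping: "unit_cost" (warehouse_gamma) = "price_per_unit" (warehouse_beta) = unit cost

Records > $46.28 in warehouse_gamma: 4
Records > $46.28 in warehouse_beta: 4

Total count: 4 + 4 = 8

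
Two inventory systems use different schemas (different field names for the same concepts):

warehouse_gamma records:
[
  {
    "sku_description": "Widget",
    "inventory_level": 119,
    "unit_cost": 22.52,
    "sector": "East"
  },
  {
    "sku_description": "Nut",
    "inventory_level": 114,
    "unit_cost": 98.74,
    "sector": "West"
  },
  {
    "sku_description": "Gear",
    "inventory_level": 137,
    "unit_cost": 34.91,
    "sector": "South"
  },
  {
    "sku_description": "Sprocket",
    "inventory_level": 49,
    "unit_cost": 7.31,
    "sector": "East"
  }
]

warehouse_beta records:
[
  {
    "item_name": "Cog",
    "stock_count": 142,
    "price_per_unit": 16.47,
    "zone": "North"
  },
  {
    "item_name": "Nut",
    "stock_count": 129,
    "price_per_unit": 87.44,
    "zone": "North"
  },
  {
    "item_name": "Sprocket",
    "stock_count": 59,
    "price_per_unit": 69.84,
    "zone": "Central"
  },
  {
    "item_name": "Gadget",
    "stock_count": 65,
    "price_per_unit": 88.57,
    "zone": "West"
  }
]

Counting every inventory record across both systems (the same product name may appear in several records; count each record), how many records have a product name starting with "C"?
1

Schema mapping: "sku_description" (warehouse_gamma) = "item_name" (warehouse_beta) = product name

Records with product name starting with "C" in warehouse_gamma: 0
Records with product name starting with "C" in warehouse_beta: 1

Total: 0 + 1 = 1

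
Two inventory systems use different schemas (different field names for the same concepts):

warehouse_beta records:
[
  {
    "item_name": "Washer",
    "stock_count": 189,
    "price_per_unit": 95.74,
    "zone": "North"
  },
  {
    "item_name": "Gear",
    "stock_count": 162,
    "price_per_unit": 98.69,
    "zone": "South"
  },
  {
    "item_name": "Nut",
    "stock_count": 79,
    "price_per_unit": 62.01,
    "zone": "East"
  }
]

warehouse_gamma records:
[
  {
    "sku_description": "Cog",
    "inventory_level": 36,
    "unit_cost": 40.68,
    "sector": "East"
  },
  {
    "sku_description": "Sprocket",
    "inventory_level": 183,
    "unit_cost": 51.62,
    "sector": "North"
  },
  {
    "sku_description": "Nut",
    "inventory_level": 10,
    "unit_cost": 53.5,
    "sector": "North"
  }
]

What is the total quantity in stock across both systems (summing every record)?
659

To reconcile these schemas, identify the field holding the quantity in stock in each system:
1. In warehouse_beta it is "stock_count"
2. In warehouse_gamma it is "inventory_level"

From warehouse_beta: 189 + 162 + 79 = 430
From warehouse_gamma: 36 + 183 + 10 = 229

Total: 430 + 229 = 659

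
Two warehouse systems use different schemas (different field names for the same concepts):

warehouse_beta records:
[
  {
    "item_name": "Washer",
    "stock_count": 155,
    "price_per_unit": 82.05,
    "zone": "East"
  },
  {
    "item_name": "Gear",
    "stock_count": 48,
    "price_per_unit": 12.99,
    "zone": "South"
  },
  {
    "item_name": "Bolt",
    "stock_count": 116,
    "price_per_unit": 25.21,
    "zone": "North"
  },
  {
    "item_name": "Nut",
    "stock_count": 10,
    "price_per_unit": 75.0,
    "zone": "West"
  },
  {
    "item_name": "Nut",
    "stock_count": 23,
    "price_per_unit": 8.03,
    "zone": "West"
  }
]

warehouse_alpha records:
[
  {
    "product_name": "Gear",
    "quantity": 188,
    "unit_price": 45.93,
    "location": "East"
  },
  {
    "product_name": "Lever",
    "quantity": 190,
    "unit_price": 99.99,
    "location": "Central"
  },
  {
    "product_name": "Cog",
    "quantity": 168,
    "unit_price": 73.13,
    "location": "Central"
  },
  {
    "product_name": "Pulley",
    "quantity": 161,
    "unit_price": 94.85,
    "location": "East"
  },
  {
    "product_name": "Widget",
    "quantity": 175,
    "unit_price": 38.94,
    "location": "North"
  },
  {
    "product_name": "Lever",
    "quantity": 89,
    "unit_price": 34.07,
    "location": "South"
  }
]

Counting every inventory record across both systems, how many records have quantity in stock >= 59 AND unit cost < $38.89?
2

Schema mappings:
- "stock_count" (warehouse_beta) = "quantity" (warehouse_alpha) = quantity
- "price_per_unit" (warehouse_beta) = "unit_price" (warehouse_alpha) = unit cost

Records meeting both conditions in warehouse_beta: 1
Records meeting both conditions in warehouse_alpha: 1

Total: 1 + 1 = 2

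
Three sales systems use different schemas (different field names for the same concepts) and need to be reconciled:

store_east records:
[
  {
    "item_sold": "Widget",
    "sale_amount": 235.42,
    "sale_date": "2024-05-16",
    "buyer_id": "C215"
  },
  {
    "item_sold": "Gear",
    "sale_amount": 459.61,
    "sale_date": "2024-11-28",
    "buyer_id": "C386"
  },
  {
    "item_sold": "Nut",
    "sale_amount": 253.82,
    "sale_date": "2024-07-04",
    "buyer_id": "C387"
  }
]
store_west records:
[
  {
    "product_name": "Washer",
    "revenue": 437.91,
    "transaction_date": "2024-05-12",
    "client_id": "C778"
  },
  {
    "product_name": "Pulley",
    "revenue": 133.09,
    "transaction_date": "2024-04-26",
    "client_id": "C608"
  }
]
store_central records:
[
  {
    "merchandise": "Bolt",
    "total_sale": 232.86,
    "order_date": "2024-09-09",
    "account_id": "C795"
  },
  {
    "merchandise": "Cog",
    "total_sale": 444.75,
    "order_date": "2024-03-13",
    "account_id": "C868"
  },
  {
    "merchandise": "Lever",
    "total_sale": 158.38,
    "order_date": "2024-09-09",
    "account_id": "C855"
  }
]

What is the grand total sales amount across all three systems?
2355.84

Schema reconciliation - all amount fields map to sale amount:

store_east (sale_amount): 948.85
store_west (revenue): 571.0
store_central (total_sale): 835.99

Grand total: 2355.84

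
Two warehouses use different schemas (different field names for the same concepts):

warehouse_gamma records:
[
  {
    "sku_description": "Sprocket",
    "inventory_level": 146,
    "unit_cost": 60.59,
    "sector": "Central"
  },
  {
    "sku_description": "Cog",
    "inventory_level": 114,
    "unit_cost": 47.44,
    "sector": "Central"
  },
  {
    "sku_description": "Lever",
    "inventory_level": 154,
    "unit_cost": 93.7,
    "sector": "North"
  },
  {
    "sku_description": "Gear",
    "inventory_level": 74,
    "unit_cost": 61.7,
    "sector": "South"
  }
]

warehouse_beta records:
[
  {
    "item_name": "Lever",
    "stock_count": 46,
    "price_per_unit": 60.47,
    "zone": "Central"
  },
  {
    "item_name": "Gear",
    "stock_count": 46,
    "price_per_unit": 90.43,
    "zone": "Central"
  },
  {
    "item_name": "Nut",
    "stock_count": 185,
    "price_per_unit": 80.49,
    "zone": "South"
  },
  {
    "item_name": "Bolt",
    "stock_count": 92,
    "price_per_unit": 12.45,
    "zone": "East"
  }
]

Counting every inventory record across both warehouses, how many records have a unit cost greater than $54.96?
6

Schema mapping: "unit_cost" (warehouse_gamma) = "price_per_unit" (warehouse_beta) = unit cost

Records > $54.96 in warehouse_gamma: 3
Records > $54.96 in warehouse_beta: 3

Total count: 3 + 3 = 6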